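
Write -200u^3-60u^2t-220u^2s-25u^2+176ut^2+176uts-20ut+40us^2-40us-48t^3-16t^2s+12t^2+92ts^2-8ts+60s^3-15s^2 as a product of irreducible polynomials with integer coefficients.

Group: 5u(-40u^2-28ut-20us-5u+24t^2+44ts-6t+20s^2-5s) + (-2t+3s)(-40u^2-28ut-20us-5u+24t^2+44ts-6t+20s^2-5s); both groups contain (-40u^2-28ut-20us-5u+24t^2+44ts-6t+20s^2-5s), so (5u-2t+3s) is a factor with cofactor -40u^2-28ut-20us-5u+24t^2+44ts-6t+20s^2-5s.
The cofactor groups again: -40u^2-28ut-20us-5u+24t^2+44ts-6t+20s^2-5s = -8u(5u+6t+5s) + (4t+4s-1)(5u+6t+5s); both groups contain (5u+6t+5s), giving -(8u-4t-4s+1)(5u+6t+5s).

-(8u-4t-4s+1)(5u-2t+3s)(5u+6t+5s)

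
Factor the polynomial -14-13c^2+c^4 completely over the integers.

(c^2+1)(c^2-14)

Substitute u = c^2 to get a quadratic in u, then factor.
c^2+1 is irreducible over ℤ (sum of squares).
c^2-14 is irreducible over ℤ (14 is not a perfect square).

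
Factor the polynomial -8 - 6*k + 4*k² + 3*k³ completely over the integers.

(3*k + 4)*(k² - 2)

Group as (3*k³ - 6*k) + (4*k² - 8) = 3*k*(k² - 2) + 4*(k² - 2).
Both groups share the factor (k² - 2).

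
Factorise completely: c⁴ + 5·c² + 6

(c² + 2)·(c² + 3)

Substitute u = c² to get a quadratic in u, then factor.
c² + 2 is irreducible over ℤ (always positive, so no real roots).
c² + 3 is irreducible over ℤ (always positive, so no real roots).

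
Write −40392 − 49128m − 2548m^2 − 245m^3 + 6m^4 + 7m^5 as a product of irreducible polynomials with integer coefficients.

Trying the rational-root candidates, m = −9 is a root, so (m + 9) is a factor; dividing leaves 7m^4 − 57m^3 + 268m^2 − 4960m − 4488.
Next, m = −6/7 is a root, so (7m + 6) is a factor; dividing leaves m^3 − 9m^2 + 46m − 748.
Continuing, m = 11 is a root, so (m − 11) divides it; the quotient is m^2 + 2m + 68.
The quadratic m^2 + 2m + 68 has discriminant −268 < 0 and is irreducible over ℤ.

(7m + 6)(m + 9)(m − 11)(m^2 + 2m + 68)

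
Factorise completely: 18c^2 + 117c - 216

Pull out the common factor 9, then factor the remaining trinomial.

9(2c - 3)(c + 8)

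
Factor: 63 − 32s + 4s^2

(2s − 7)(2s − 9)

Need a pair with product 4·63 = 252 and sum −32: that's −14 and −18.
Split the middle term: 4s^2 − 14s − 18s + 63 = 2s(2s − 7) − 9(2s − 7).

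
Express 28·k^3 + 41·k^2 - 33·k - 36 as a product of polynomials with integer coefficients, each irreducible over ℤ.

(4·k + 3)·(7·k + 12)·(k - 1)

Among the possible rational roots, k = 1 is a root, so (k - 1) is a factor; dividing leaves 28·k^2 + 69·k + 36.
The remaining quadratic factors as (4·k + 3)(7·k + 12).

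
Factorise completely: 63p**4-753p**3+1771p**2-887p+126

Among the possible rational roots, p = 9 is a root, giving the factor (p-9) and quotient 63p**3-186p**2+97p-14.
Next, p = 2/7 is a root, giving the factor (7p-2) and quotient 9p**2-24p+7.
The remaining quadratic factors as (3p-7)(3p-1).

(3p-1)(3p-7)(7p-2)(p-9)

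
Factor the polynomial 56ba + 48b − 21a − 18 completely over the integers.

(7a + 6)(8b − 3)

Group as (56ba + 48b) + (−21a − 18) = 8b(7a + 6) − 3(7a + 6).
Both groups share the factor (7a + 6).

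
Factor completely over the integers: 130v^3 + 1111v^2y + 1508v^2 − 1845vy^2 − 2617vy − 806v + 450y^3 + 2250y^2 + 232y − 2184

Group: 13v(10v^2 + 97vy + 106v − 30y^2 − 176y − 168) + (−15y + 13)(10v^2 + 97vy + 106v − 30y^2 − 176y − 168); both groups contain (10v^2 + 97vy + 106v − 30y^2 − 176y − 168), so (13v − 15y + 13) is a factor with cofactor 10v^2 + 97vy + 106v − 30y^2 − 176y − 168.
The cofactor groups again: 10v^2 + 97vy + 106v − 30y^2 − 176y − 168 = v(10v − 3y − 14) + (10y + 12)(10v − 3y − 14); both groups contain (10v − 3y − 14), giving (v + 10y + 12)(10v − 3y − 14).

(10v − 3y − 14)(13v − 15y + 13)(v + 10y + 12)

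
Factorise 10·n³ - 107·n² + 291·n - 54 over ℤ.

(2·n - 9)·(5·n - 1)·(n - 6)

Testing divisors of the constant over divisors of the leading coefficient, n = 9/2 is a root, so (2·n - 9) is a factor; dividing leaves 5·n² - 31·n + 6.
The remaining quadratic factors as (5·n - 1)(n - 6).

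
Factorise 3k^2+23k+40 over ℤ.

(3k+8)(k+5)

Need a pair with product 3·40 = 120 and sum 23: that's 8 and 15.
Split the middle term: 3k^2+8k + 15k+40 = k(3k+8) + 5(3k+8).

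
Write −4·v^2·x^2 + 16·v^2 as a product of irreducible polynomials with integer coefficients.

Factor out 4·v^2 first: what remains is −x^2 + 4.
Recognize a difference of squares with the parts 2 and x.

−4·v^2·(x + 2)·(x − 2)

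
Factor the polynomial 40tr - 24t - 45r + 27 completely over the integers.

Group as (40tr - 24t) + (-45r + 27) = 8t(5r - 3) - 9(5r - 3).
Both groups share the factor (5r - 3).

(5r - 3)(8t - 9)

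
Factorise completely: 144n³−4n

4n(6n+1)(6n−1)

Pull out the common factor 4n; 36n²−1 is a difference of squares.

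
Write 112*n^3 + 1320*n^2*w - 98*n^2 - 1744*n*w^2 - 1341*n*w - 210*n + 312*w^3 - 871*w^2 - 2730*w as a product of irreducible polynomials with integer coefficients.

(14*n - 3*w + 14)*(8*n - 8*w - 15)*(n + 13*w)

Group: n*(112*n^2 - 136*n*w - 98*n + 24*w^2 - 67*w - 210) + 13*w*(112*n^2 - 136*n*w - 98*n + 24*w^2 - 67*w - 210); both groups contain (112*n^2 - 136*n*w - 98*n + 24*w^2 - 67*w - 210), so (n + 13*w) is a factor with cofactor 112*n^2 - 136*n*w - 98*n + 24*w^2 - 67*w - 210.
The cofactor groups again: 112*n^2 - 136*n*w - 98*n + 24*w^2 - 67*w - 210 = 14*n*(8*n - 8*w - 15) + (-3*w + 14)*(8*n - 8*w - 15); both groups contain (8*n - 8*w - 15), giving (14*n - 3*w + 14)*(8*n - 8*w - 15).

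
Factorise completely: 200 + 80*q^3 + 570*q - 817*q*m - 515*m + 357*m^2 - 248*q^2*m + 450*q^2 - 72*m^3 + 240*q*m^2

Group: 5*q*(16*q^2 - 40*q*m + 74*q + 24*m^2 - 79*m + 40) + (-3*m + 5)*(16*q^2 - 40*q*m + 74*q + 24*m^2 - 79*m + 40); both groups contain (16*q^2 - 40*q*m + 74*q + 24*m^2 - 79*m + 40), so (5*q - 3*m + 5) is a factor with cofactor 16*q^2 - 40*q*m + 74*q + 24*m^2 - 79*m + 40.
The cofactor groups again: 16*q^2 - 40*q*m + 74*q + 24*m^2 - 79*m + 40 = 2*q*(8*q - 8*m + 5) + (-3*m + 8)*(8*q - 8*m + 5); both groups contain (8*q - 8*m + 5), giving (2*q - 3*m + 8)*(8*q - 8*m + 5).

(2*q - 3*m + 8)*(5*q - 3*m + 5)*(8*q - 8*m + 5)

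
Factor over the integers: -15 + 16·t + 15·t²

(3·t + 5)·(5·t - 3)

Need a pair with product 15·(-15) = -225 and sum 16: that's -9 and 25.
Split the middle term: 15·t² - 9·t + 25·t - 15 = 3·t·(5·t - 3) + 5·(5·t - 3).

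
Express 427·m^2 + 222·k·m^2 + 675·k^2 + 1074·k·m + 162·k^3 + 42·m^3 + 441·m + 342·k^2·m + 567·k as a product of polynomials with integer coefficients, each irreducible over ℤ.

Group: 6·k·(27·k^2 + 30·k·m + 81·k + 7·m^2 + 63·m) + (6·m + 7)·(27·k^2 + 30·k·m + 81·k + 7·m^2 + 63·m); both groups contain (27·k^2 + 30·k·m + 81·k + 7·m^2 + 63·m), so (6·k + 6·m + 7) is a factor with cofactor 27·k^2 + 30·k·m + 81·k + 7·m^2 + 63·m.
The cofactor groups again: 27·k^2 + 30·k·m + 81·k + 7·m^2 + 63·m = 3·k·(9·k + 7·m) + (m + 9)·(9·k + 7·m); both groups contain (9·k + 7·m), giving (3·k + m + 9)·(9·k + 7·m).

(3·k + m + 9)·(6·k + 6·m + 7)·(9·k + 7·m)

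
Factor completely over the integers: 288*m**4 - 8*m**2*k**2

8*m**2*(6*m - k)*(6*m + k)

Every term has a factor of 8*m**2. Then 36*m**2 - k**2 = (6*m)² − (k)².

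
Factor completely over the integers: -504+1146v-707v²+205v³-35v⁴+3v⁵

(3v-2)(v-3)(v-4)(v²-4v+21)

Among the possible rational roots, v = 4 is a root, so (v-4) is a factor; dividing leaves 3v⁴-23v³+113v²-255v+126.
Continuing, v = 3 is a root, giving the factor (v-3) and quotient 3v³-14v²+71v-42.
Continuing, v = 2/3 is a root, so (3v-2) divides it; the quotient is v²-4v+21.
The quadratic v²-4v+21 has discriminant -68 < 0 and is irreducible over ℤ.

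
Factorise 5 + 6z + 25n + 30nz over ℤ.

Group as (30nz + 25n) + (6z + 5) = 5n(6z + 5) + (6z + 5).
Both groups share the factor (6z + 5).

(5n + 1)(6z + 5)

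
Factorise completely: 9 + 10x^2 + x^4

(x^2 + 1)(x^2 + 9)

Substitute u = x^2 to get a quadratic in u, then factor.
x^2 + 1 is irreducible over ℤ (sum of squares).
x^2 + 9 is irreducible over ℤ (sum of squares).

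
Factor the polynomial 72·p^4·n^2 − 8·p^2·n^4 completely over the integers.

Factor out 8·p^2·n^2, leaving 9·p^2 − n^2, which is a difference of two squares.

8·n^2·p^2·(3·p − n)·(3·p + n)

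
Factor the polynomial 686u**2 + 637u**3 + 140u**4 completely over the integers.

7u**2(4u + 7)(5u + 14)

Pull out the common factor 7u**2, then factor the remaining trinomial.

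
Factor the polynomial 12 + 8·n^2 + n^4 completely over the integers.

Substitute u = n^2 to get a quadratic in u, then factor.
n^2 + 6 is irreducible over ℤ (always positive, so no real roots).
n^2 + 2 is irreducible over ℤ (always positive, so no real roots).

(n^2 + 2)·(n^2 + 6)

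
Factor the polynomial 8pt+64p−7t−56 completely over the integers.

Group as (8pt+64p) + (−7t−56) = 8p(t+8) − 7(t+8).
Both groups share the factor (t+8).

(8p−7)(t+8)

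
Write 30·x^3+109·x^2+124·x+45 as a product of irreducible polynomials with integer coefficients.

Among the possible rational roots, x = -1 is a root, giving the factor (x+1) and quotient 30·x^2+79·x+45.
The remaining quadratic factors as (6·x+5)(5·x+9).

(5·x+9)·(6·x+5)·(x+1)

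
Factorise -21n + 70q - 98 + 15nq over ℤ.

(3n + 14)(5q - 7)

Group as (15nq - 21n) + (70q - 98) = 3n(5q - 7) + 14(5q - 7).
Both groups share the factor (5q - 7).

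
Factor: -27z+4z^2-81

(4z+9)(z-9)

Need a pair with product 4·(-81) = -324 and sum -27: that's -36 and 9.
Split the middle term: 4z^2-36z + 9z-81 = 4z(z-9) + 9(z-9).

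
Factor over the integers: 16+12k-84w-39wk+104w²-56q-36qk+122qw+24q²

(2q+8w-3k-4)(12q+13w-4)

Group: 12q(2q+8w-3k-4) + (13w-4)(2q+8w-3k-4); both groups contain (2q+8w-3k-4).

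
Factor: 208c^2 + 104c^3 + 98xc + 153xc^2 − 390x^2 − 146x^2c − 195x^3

−(15x − 13c)(13x + 8c)(x + c + 2)

Group: 15x(−13x^2 − 21xc − 26x − 8c^2 − 16c) − 13c(−13x^2 − 21xc − 26x − 8c^2 − 16c); both groups contain (−13x^2 − 21xc − 26x − 8c^2 − 16c), so (15x − 13c) is a factor with cofactor −13x^2 − 21xc − 26x − 8c^2 − 16c.
The cofactor groups again: −13x^2 − 21xc − 26x − 8c^2 − 16c = −13x(x + c + 2) − 8c(x + c + 2); both groups contain (x + c + 2), giving −(13x + 8c)(x + c + 2).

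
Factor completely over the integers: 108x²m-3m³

3m(6x-m)(6x+m)

Factor out 3m, leaving 36x²-m², which is a difference of two squares.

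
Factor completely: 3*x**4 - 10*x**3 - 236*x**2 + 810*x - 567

Among the possible rational roots, x = 7/3 is a root, giving the factor (3*x - 7) and quotient x**3 - x**2 - 81*x + 81.
Continuing, x = -9 is a root, so (x + 9) divides it; the quotient is x**2 - 10*x + 9.
The remaining quadratic factors as (x - 1)(x - 9).

(3*x - 7)*(x + 9)*(x - 1)*(x - 9)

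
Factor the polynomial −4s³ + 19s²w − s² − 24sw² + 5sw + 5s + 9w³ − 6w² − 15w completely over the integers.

−(4s − 3w + 5)(s − 3w)(s − w − 1)

Group: s(−4s² + 15sw − 5s − 9w² + 15w) + (−w − 1)(−4s² + 15sw − 5s − 9w² + 15w); both groups contain (−4s² + 15sw − 5s − 9w² + 15w), so (s − w − 1) is a factor with cofactor −4s² + 15sw − 5s − 9w² + 15w.
The cofactor groups again: −4s² + 15sw − 5s − 9w² + 15w = −s(4s − 3w + 5) + 3w(4s − 3w + 5); both groups contain (4s − 3w + 5), giving −(s − 3w)(4s − 3w + 5).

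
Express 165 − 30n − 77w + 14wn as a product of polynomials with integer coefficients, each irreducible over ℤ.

Group as (14wn − 77w) + (−30n + 165) = 7w(2n − 11) − 15(2n − 11).
Both groups share the factor (2n − 11).

(2n − 11)(7w − 15)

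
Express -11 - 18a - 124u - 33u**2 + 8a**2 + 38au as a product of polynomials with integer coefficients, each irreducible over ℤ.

(2a + 11u + 1)(4a - 3u - 11)

Group: 4a(2a + 11u + 1) + (-3u - 11)(2a + 11u + 1); both groups contain (2a + 11u + 1).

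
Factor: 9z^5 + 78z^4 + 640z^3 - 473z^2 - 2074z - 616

By the rational root theorem, z = 2 is a root, so (z - 2) is a factor; dividing leaves 9z^4 + 96z^3 + 832z^2 + 1191z + 308.
Then z = -4/3 is a root, giving the factor (3z + 4) and quotient 3z^3 + 28z^2 + 240z + 77.
Next, z = -1/3 is a root, so (3z + 1) divides it; the quotient is z^2 + 9z + 77.
The quadratic z^2 + 9z + 77 has discriminant -227 < 0 and is irreducible over ℤ.

(3z + 1)(3z + 4)(z - 2)(z^2 + 9z + 77)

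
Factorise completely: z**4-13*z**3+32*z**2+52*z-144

Among the possible rational roots, z = 4 is a root, so (z-4) is a factor; dividing leaves z**3-9*z**2-4*z+36.
Then z = 2 is a root, giving the factor (z-2) and quotient z**2-7*z-18.
The remaining quadratic factors as (z+2)(z-9).

(z+2)*(z-2)*(z-4)*(z-9)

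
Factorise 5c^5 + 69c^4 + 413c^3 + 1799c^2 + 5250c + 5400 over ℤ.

Testing divisors of the constant over divisors of the leading coefficient, c = −6 is a root, so (c + 6) is a factor; dividing leaves 5c^4 + 39c^3 + 179c^2 + 725c + 900.
Continuing, c = −5 is a root, giving the factor (c + 5) and quotient 5c^3 + 14c^2 + 109c + 180.
Continuing, c = −9/5 is a root, giving the factor (5c + 9) and quotient c^2 + c + 20.
The quadratic c^2 + c + 20 has discriminant −79 < 0 and is irreducible over ℤ.

(5c + 9)(c + 5)(c + 6)(c^2 + c + 20)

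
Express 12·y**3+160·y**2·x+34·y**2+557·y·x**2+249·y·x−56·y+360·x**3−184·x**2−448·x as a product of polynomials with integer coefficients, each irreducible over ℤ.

(6·y+5·x−7)·(y+8·x)·(2·y+9·x+8)

Group: 2·y·(6·y**2+53·y·x−7·y+40·x**2−56·x) + (9·x+8)·(6·y**2+53·y·x−7·y+40·x**2−56·x); both groups contain (6·y**2+53·y·x−7·y+40·x**2−56·x), so (2·y+9·x+8) is a factor with cofactor 6·y**2+53·y·x−7·y+40·x**2−56·x.
The cofactor groups again: 6·y**2+53·y·x−7·y+40·x**2−56·x = y·(6·y+5·x−7) + 8·x·(6·y+5·x−7); both groups contain (6·y+5·x−7), giving (y+8·x)·(6·y+5·x−7).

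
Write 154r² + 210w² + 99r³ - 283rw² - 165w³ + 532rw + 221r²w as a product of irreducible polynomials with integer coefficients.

(11r + 5w)(9r - 11w + 14)(r + 3w)

Group: 11r(9r² + 16rw + 14r - 33w² + 42w) + 5w(9r² + 16rw + 14r - 33w² + 42w); both groups contain (9r² + 16rw + 14r - 33w² + 42w), so (11r + 5w) is a factor with cofactor 9r² + 16rw + 14r - 33w² + 42w.
The cofactor groups again: 9r² + 16rw + 14r - 33w² + 42w = r(9r - 11w + 14) + 3w(9r - 11w + 14); both groups contain (9r - 11w + 14), giving (r + 3w)(9r - 11w + 14).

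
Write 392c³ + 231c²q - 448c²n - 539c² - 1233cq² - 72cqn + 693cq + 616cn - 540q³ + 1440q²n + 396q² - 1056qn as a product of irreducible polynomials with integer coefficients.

Group: 8c(49c² - 63cq - 56cn - 36q² + 96qn) + (15q - 11)(49c² - 63cq - 56cn - 36q² + 96qn); both groups contain (49c² - 63cq - 56cn - 36q² + 96qn), so (8c + 15q - 11) is a factor with cofactor 49c² - 63cq - 56cn - 36q² + 96qn.
The cofactor groups again: 49c² - 63cq - 56cn - 36q² + 96qn = 7c(7c + 3q - 8n) - 12q(7c + 3q - 8n); both groups contain (7c + 3q - 8n), giving (7c - 12q)(7c + 3q - 8n).

(7c - 12q)(7c + 3q - 8n)(8c + 15q - 11)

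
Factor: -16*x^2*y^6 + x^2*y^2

-x^2*y^2*(2*y + 1)*(2*y - 1)*(4*y^2 + 1)

Every term has a factor of x^2*y^2; factoring it out leaves -16*y^4 + 1.
Recognize a difference of squares with the parts 1 and 4*y^2.
-4*y^2 + 1 is again a difference of squares: (-2*y + 1)*(2*y + 1).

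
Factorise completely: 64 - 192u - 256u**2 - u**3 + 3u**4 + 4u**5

By the rational root theorem, u = 4 is a root, so (u - 4) is a factor; dividing leaves 4u**4 + 19u**3 + 75u**2 + 44u - 16.
Then u = 1/4 is a root, so (4u - 1) is a factor; dividing leaves u**3 + 5u**2 + 20u + 16.
Next, u = -1 is a root, so (u + 1) divides it; the quotient is u**2 + 4u + 16.
The quadratic u**2 + 4u + 16 has discriminant -48 < 0 and is irreducible over ℤ.

(4u - 1)(u + 1)(u - 4)(u**2 + 4u + 16)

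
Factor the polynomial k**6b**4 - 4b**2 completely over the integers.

b**2(k**3b + 2)(k**3b - 2)

Every term has a factor of b**2; factoring it out leaves k**6b**2 - 4.
Recognize a difference of squares with the parts k**3b and 2.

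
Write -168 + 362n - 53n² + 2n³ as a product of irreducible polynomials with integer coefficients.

(2n - 1)(n - 12)(n - 14)

By the rational root theorem, n = 1/2 is a root, giving the factor (2n - 1) and quotient n² - 26n + 168.
The remaining quadratic factors as (n - 12)(n - 14).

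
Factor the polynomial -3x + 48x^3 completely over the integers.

3x(4x + 1)(4x - 1)

Pull out the common factor 3x; 16x^2 - 1 is a difference of squares.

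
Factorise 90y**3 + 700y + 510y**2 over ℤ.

Pull out the common factor 10y, then factor the remaining trinomial.

10y(3y + 10)(3y + 7)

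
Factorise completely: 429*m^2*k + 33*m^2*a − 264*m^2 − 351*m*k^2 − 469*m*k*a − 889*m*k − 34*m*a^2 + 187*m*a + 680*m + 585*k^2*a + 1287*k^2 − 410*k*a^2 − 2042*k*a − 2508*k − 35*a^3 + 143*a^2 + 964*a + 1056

Group: 13*k*(33*m^2 − 27*m*k − 34*m*a − 85*m + 45*k*a + 99*k − 35*a^2 − 137*a − 132) + (a − 8)*(33*m^2 − 27*m*k − 34*m*a − 85*m + 45*k*a + 99*k − 35*a^2 − 137*a − 132); both groups contain (33*m^2 − 27*m*k − 34*m*a − 85*m + 45*k*a + 99*k − 35*a^2 − 137*a − 132), so (13*k + a − 8) is a factor with cofactor 33*m^2 − 27*m*k − 34*m*a − 85*m + 45*k*a + 99*k − 35*a^2 − 137*a − 132.
The cofactor groups again: 33*m^2 − 27*m*k − 34*m*a − 85*m + 45*k*a + 99*k − 35*a^2 − 137*a − 132 = 11*m*(3*m − 5*a − 11) + (−9*k + 7*a + 12)*(3*m − 5*a − 11); both groups contain (3*m − 5*a − 11), giving (11*m − 9*k + 7*a + 12)*(3*m − 5*a − 11).

(3*m − 5*a − 11)*(11*m − 9*k + 7*a + 12)*(13*k + a − 8)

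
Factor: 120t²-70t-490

Pull out the common factor 10, then factor the remaining trinomial.

10(3t-7)(4t+7)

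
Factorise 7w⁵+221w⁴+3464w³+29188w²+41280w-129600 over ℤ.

Among the possible rational roots, w = 10/7 is a root, so (7w-10) is a factor; dividing leaves w⁴+33w³+542w²+4944w+12960.
Next, w = -4 is a root, so (w+4) is a factor; dividing leaves w³+29w²+426w+3240.
Continuing, w = -15 is a root, giving the factor (w+15) and quotient w²+14w+216.
The quadratic w²+14w+216 has discriminant -668 < 0 and is irreducible over ℤ.

(7w-10)(w+15)(w+4)(w²+14w+216)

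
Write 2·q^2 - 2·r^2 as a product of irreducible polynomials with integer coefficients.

Pull out the common factor 2; q^2 - r^2 is a difference of squares.

2·(q + r)·(q - r)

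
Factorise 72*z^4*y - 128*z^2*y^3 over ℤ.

Pull out the common factor 8*z^2*y; 9*z^2 - 16*y^2 is a difference of squares.

8*y*z^2*(3*z - 4*y)*(3*z + 4*y)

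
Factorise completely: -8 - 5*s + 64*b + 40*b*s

(5*s + 8)*(8*b - 1)

Group as (40*b*s + 64*b) + (-5*s - 8) = 8*b*(5*s + 8) - (5*s + 8).
Both groups share the factor (5*s + 8).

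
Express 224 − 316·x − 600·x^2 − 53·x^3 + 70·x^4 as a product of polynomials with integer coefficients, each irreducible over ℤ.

(2·x − 7)·(5·x − 2)·(7·x + 8)·(x + 2)

Trying the rational-root candidates, x = −8/7 is a root, so (7·x + 8) is a factor; dividing leaves 10·x^3 − 19·x^2 − 64·x + 28.
Continuing, x = −2 is a root, so (x + 2) divides it; the quotient is 10·x^2 − 39·x + 14.
The remaining quadratic factors as (2·x − 7)(5·x − 2).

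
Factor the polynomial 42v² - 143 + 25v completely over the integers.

(6v + 13)(7v - 11)

Need a pair with product 42·(-143) = -6006 and sum 25: that's -66 and 91.
Split the middle term: 42v² - 66v + 91v - 143 = 6v(7v - 11) + 13(7v - 11).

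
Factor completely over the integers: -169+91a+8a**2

(8a-13)(a+13)

Need a pair with product 8·(-169) = -1352 and sum 91: that's 104 and -13.
Split the middle term: 8a**2+104a - 13a-169 = 8a(a+13) - 13(a+13).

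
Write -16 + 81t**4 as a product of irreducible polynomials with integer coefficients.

Write as (9t**2)² − (4)², then factor 9t**2 - 4 once more.

(3t + 2)(3t - 2)(9t**2 + 4)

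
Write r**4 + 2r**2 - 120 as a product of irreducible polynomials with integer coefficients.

(r**2 + 12)(r**2 - 10)

Substitute u = r**2 to get a quadratic in u, then factor.
r**2 - 10 is irreducible over ℤ (10 is not a perfect square).
r**2 + 12 is irreducible over ℤ (always positive, so no real roots).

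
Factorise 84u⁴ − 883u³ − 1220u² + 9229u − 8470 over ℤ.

Trying the rational-root candidates, u = −11/3 is a root, giving the factor (3u + 11) and quotient 28u³ − 397u² + 1049u − 770.
Next, u = 7/4 is a root, so (4u − 7) divides it; the quotient is 7u² − 87u + 110.
The remaining quadratic factors as (7u − 10)(u − 11).

(3u + 11)(4u − 7)(7u − 10)(u − 11)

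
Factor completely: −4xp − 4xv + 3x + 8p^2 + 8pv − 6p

−(x − 2p)(4p + 4v − 3)

Group: −4p(x − 2p) + (−4v + 3)(x − 2p); both groups contain (x − 2p).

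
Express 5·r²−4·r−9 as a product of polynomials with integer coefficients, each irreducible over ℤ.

Need a pair with product 5·(−9) = −45 and sum −4: that's −9 and 5.
Split the middle term: 5·r²−9·r + 5·r−9 = r·(5·r−9) + (5·r−9).

(5·r−9)·(r+1)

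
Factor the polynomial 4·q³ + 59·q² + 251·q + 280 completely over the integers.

Testing divisors of the constant over divisors of the leading coefficient, q = -5 is a root, so (q + 5) divides it; the quotient is 4·q² + 39·q + 56.
The remaining quadratic factors as (q + 8)(4·q + 7).

(4·q + 7)·(q + 5)·(q + 8)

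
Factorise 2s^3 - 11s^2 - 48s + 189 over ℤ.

(2s + 9)(s - 3)(s - 7)

Testing divisors of the constant over divisors of the leading coefficient, s = -9/2 is a root, giving the factor (2s + 9) and quotient s^2 - 10s + 21.
The remaining quadratic factors as (s - 7)(s - 3).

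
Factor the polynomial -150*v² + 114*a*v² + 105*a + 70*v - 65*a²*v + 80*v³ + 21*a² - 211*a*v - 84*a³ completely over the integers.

-(3*a + 2*v)*(4*a + 5*v - 5)*(7*a - 8*v + 7)

Group: 3*a*(-28*a² - 3*a*v + 7*a + 40*v² - 75*v + 35) + 2*v*(-28*a² - 3*a*v + 7*a + 40*v² - 75*v + 35); both groups contain (-28*a² - 3*a*v + 7*a + 40*v² - 75*v + 35), so (3*a + 2*v) is a factor with cofactor -28*a² - 3*a*v + 7*a + 40*v² - 75*v + 35.
The cofactor groups again: -28*a² - 3*a*v + 7*a + 40*v² - 75*v + 35 = -7*a*(4*a + 5*v - 5) + (8*v - 7)*(4*a + 5*v - 5); both groups contain (4*a + 5*v - 5), giving -(7*a - 8*v + 7)*(4*a + 5*v - 5).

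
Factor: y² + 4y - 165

(y + 15)(y - 11)

Two integers with product -165 and sum 4 are -11 and 15.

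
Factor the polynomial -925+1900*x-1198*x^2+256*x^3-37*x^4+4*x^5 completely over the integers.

(4*x-5)*(x-1)*(x-5)*(x^2-2*x+37)

By the rational root theorem, x = 1 is a root, so (x-1) is a factor; dividing leaves 4*x^4-33*x^3+223*x^2-975*x+925.
Then x = 5/4 is a root, so (4*x-5) is a factor; dividing leaves x^3-7*x^2+47*x-185.
Next, x = 5 is a root, so (x-5) divides it; the quotient is x^2-2*x+37.
The quadratic x^2-2*x+37 has discriminant -144 < 0 and is irreducible over ℤ.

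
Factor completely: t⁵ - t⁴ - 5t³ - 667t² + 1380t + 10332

(t + 3)(t - 6)(t - 7)(t² + 9t + 82)

Among the possible rational roots, t = -3 is a root, so (t + 3) divides it; the quotient is t⁴ - 4t³ + 7t² - 688t + 3444.
Then t = 7 is a root, so (t - 7) is a factor; dividing leaves t³ + 3t² + 28t - 492.
Then t = 6 is a root, giving the factor (t - 6) and quotient t² + 9t + 82.
The quadratic t² + 9t + 82 has discriminant -247 < 0 and is irreducible over ℤ.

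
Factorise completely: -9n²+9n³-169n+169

Trying the rational-root candidates, n = 1 is a root, so (n-1) is a factor; dividing leaves 9n²-169.
The remaining quadratic factors as (3n-13)(3n+13).

(3n+13)(3n-13)(n-1)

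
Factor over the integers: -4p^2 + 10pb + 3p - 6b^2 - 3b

Group: -4p(p - b) + (6b + 3)(p - b); both groups contain (p - b).

-(4p - 6b - 3)(p - b)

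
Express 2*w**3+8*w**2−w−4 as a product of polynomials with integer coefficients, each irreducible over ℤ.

(w+4)*(2*w**2−1)

Group as (2*w**3−w) + (8*w**2−4) = w*(2*w**2−1) + 4*(2*w**2−1).
Both groups share the factor (2*w**2−1).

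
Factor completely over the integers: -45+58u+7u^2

Need a pair with product 7·(-45) = -315 and sum 58: that's -5 and 63.
Split the middle term: 7u^2-5u + 63u-45 = u(7u-5) + 9(7u-5).

(7u-5)(u+9)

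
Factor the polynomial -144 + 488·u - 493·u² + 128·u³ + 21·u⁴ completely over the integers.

Among the possible rational roots, u = 1 is a root, so (u - 1) divides it; the quotient is 21·u³ + 149·u² - 344·u + 144.
Then u = 4/3 is a root, so (3·u - 4) is a factor; dividing leaves 7·u² + 59·u - 36.
The remaining quadratic factors as (7·u - 4)(u + 9).

(3·u - 4)·(7·u - 4)·(u + 9)·(u - 1)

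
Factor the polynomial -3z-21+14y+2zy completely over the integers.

Group as (2zy-3z) + (14y-21) = z(2y-3) + 7(2y-3).
Both groups share the factor (2y-3).

(2y-3)(z+7)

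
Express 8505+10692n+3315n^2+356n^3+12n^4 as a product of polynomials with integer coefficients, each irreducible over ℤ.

(2n+9)(6n+7)(n+15)(n+9)

Trying the rational-root candidates, n = −9/2 is a root, so (2n+9) is a factor; dividing leaves 6n^3+151n^2+978n+945.
Next, n = −9 is a root, giving the factor (n+9) and quotient 6n^2+97n+105.
The remaining quadratic factors as (6n+7)(n+15).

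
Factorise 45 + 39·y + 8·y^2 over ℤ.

Need a pair with product 8·45 = 360 and sum 39: that's 24 and 15.
Split the middle term: 8·y^2 + 24·y + 15·y + 45 = 8·y·(y + 3) + 15·(y + 3).

(8·y + 15)·(y + 3)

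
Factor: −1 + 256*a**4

(4*a + 1)*(4*a − 1)*(16*a**2 + 1)

(4*a)⁴ − (1)⁴ = ((4*a)² − (1)²)((4*a)² + (1)²); the first factor splits again, the second (16*a**2 + 1) is irreducible.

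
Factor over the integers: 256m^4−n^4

(4m+n)(4m−n)(16m^2+n^2)

Difference of squares twice: with A = 4m and B = n, A⁴ − B⁴ = (A² − B²)(A² + B²), and A² − B² factors again.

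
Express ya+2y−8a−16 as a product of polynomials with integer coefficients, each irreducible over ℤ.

Group as (ya+2y) + (−8a−16) = y(a+2) − 8(a+2).
Both groups share the factor (a+2).

(a+2)(y−8)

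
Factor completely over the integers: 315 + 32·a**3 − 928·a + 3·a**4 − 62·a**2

(3·a − 1)·(a + 7)·(a + 9)·(a − 5)

By the rational root theorem, a = −7 is a root, giving the factor (a + 7) and quotient 3·a**3 + 11·a**2 − 139·a + 45.
Then a = 5 is a root, so (a − 5) is a factor; dividing leaves 3·a**2 + 26·a − 9.
The remaining quadratic factors as (a + 9)(3·a − 1).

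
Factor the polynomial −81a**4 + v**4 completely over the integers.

(v − 3a)(v + 3a)(v**2 + 9a**2)

(v)⁴ − (3a)⁴ = ((v)² − (3a)²)((v)² + (3a)²); the first factor splits again, the second (v**2 + 9a**2) is irreducible.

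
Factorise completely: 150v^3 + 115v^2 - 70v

5v(5v - 2)(6v + 7)

Pull out the common factor 5v, then factor the remaining trinomial.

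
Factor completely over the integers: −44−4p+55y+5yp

(5y−4)(p+11)

Group as (5yp+55y) + (−4p−44) = 5y(p+11) − 4(p+11).
Both groups share the factor (p+11).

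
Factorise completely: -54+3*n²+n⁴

(n²+9)*(n²-6)

Substitute u = n² to get a quadratic in u, then factor.
n²+9 is irreducible over ℤ (sum of squares).
n²-6 is irreducible over ℤ (6 is not a perfect square).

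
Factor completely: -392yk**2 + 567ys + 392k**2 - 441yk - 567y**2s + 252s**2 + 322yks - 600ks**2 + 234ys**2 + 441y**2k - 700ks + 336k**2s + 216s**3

(7y - 6s - 7)(9y - 8k + 4s)(7k - 9s)

Group: 9y(49yk - 63ys - 42ks - 49k + 54s**2 + 63s) + (-8k + 4s)(49yk - 63ys - 42ks - 49k + 54s**2 + 63s); both groups contain (49yk - 63ys - 42ks - 49k + 54s**2 + 63s), so (9y - 8k + 4s) is a factor with cofactor 49yk - 63ys - 42ks - 49k + 54s**2 + 63s.
The cofactor groups again: 49yk - 63ys - 42ks - 49k + 54s**2 + 63s = 7y(7k - 9s) + (-6s - 7)(7k - 9s); both groups contain (7k - 9s), giving (7y - 6s - 7)(7k - 9s).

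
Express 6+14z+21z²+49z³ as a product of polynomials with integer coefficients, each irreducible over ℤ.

Group as (49z³+14z) + (21z²+6) = 7z(7z²+2) + 3(7z²+2).
Both groups share the factor (7z²+2).

(7z+3)(7z²+2)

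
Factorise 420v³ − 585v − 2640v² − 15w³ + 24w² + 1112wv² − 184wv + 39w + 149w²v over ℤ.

−(w − 15v)(3w + 14v + 3)(5w + 2v − 13)

Group: 5w(−3w² + 31wv − 3w + 210v² + 45v) + (2v − 13)(−3w² + 31wv − 3w + 210v² + 45v); both groups contain (−3w² + 31wv − 3w + 210v² + 45v), so (5w + 2v − 13) is a factor with cofactor −3w² + 31wv − 3w + 210v² + 45v.
The cofactor groups again: −3w² + 31wv − 3w + 210v² + 45v = −3w(w − 15v) + (−14v − 3)(w − 15v); both groups contain (w − 15v), giving −(3w + 14v + 3)(w − 15v).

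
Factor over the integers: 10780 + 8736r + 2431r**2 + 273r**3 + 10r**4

(2r + 11)(5r + 14)(r + 14)(r + 5)

Trying the rational-root candidates, r = -14 is a root, so (r + 14) divides it; the quotient is 10r**3 + 133r**2 + 569r + 770.
Then r = -11/2 is a root, so (2r + 11) is a factor; dividing leaves 5r**2 + 39r + 70.
The remaining quadratic factors as (5r + 14)(r + 5).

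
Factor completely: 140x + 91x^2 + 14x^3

Pull out the common factor 7x, then factor the remaining trinomial.

7x(2x + 5)(x + 4)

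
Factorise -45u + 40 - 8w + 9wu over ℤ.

(9u - 8)(w - 5)

Group as (9wu - 8w) + (-45u + 40) = w(9u - 8) - 5(9u - 8).
Both groups share the factor (9u - 8).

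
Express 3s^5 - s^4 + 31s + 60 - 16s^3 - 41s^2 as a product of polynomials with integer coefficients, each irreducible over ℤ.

Among the possible rational roots, s = 3 is a root, giving the factor (s - 3) and quotient 3s^4 + 8s^3 + 8s^2 - 17s - 20.
Then s = 4/3 is a root, so (3s - 4) divides it; the quotient is s^3 + 4s^2 + 8s + 5.
Then s = -1 is a root, giving the factor (s + 1) and quotient s^2 + 3s + 5.
The quadratic s^2 + 3s + 5 has discriminant -11 < 0 and is irreducible over ℤ.

(3s - 4)(s + 1)(s - 3)(s^2 + 3s + 5)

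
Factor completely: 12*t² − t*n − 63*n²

(3*t − 7*n)*(4*t + 9*n)

Group: 3*t*(4*t + 9*n) − 7*n*(4*t + 9*n); both groups contain (4*t + 9*n).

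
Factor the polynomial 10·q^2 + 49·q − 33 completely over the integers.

Need a pair with product 10·(−33) = −330 and sum 49: that's 55 and −6.
Split the middle term: 10·q^2 + 55·q − 6·q − 33 = 5·q·(2·q + 11) − 3·(2·q + 11).

(2·q + 11)·(5·q − 3)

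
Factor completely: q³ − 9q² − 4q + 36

Among the possible rational roots, q = −2 is a root, giving the factor (q + 2) and quotient q² − 11q + 18.
The remaining quadratic factors as (q − 2)(q − 9).

(q + 2)(q − 2)(q − 9)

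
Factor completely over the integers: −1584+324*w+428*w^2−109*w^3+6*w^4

(6*w+11)*(w−12)*(w−2)*(w−6)

Among the possible rational roots, w = −11/6 is a root, giving the factor (6*w+11) and quotient w^3−20*w^2+108*w−144.
Then w = 6 is a root, so (w−6) divides it; the quotient is w^2−14*w+24.
The remaining quadratic factors as (w−12)(w−2).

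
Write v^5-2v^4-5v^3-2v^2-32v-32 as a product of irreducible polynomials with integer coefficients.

Among the possible rational roots, v = -2 is a root, so (v+2) is a factor; dividing leaves v^4-4v^3+3v^2-8v-16.
Next, v = -1 is a root, so (v+1) divides it; the quotient is v^3-5v^2+8v-16.
Continuing, v = 4 is a root, so (v-4) is a factor; dividing leaves v^2-v+4.
The quadratic v^2-v+4 has discriminant -15 < 0 and is irreducible over ℤ.

(v+1)(v+2)(v-4)(v^2-v+4)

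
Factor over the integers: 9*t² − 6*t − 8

(3*t + 2)*(3*t − 4)

Need a pair with product 9·(−8) = −72 and sum −6: that's 6 and −12.
Split the middle term: 9*t² + 6*t − 12*t − 8 = 3*t*(3*t + 2) − 4*(3*t + 2).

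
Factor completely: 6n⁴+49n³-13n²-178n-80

(2n+1)(3n+5)(n+8)(n-2)

Among the possible rational roots, n = 2 is a root, so (n-2) is a factor; dividing leaves 6n³+61n²+109n+40.
Then n = -1/2 is a root, so (2n+1) divides it; the quotient is 3n²+29n+40.
The remaining quadratic factors as (3n+5)(n+8).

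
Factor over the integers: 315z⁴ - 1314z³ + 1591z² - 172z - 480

(3z - 4)(3z - 5)(5z - 8)(7z + 3)

Trying the rational-root candidates, z = 8/5 is a root, so (5z - 8) divides it; the quotient is 63z³ - 162z² + 59z + 60.
Next, z = 5/3 is a root, giving the factor (3z - 5) and quotient 21z² - 19z - 12.
The remaining quadratic factors as (3z - 4)(7z + 3).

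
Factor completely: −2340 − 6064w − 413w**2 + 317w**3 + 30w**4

(2w + 9)(3w − 13)(5w + 2)(w + 10)

Testing divisors of the constant over divisors of the leading coefficient, w = 13/3 is a root, so (3w − 13) divides it; the quotient is 10w**3 + 149w**2 + 508w + 180.
Continuing, w = −2/5 is a root, giving the factor (5w + 2) and quotient 2w**2 + 29w + 90.
The remaining quadratic factors as (w + 10)(2w + 9).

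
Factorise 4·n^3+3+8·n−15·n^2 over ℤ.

(4·n+1)·(n−1)·(n−3)

Trying the rational-root candidates, n = 1 is a root, so (n−1) divides it; the quotient is 4·n^2−11·n−3.
The remaining quadratic factors as (4·n+1)(n−3).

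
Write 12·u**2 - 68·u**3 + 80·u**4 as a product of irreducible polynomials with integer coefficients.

4·u**2·(4·u - 1)·(5·u - 3)

Pull out the common factor 4·u**2, then factor the remaining trinomial.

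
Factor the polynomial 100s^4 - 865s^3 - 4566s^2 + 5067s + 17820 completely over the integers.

(4s + 15)(5s + 9)(5s - 11)(s - 12)

Trying the rational-root candidates, s = -9/5 is a root, so (5s + 9) is a factor; dividing leaves 20s^3 - 209s^2 - 537s + 1980.
Then s = -15/4 is a root, so (4s + 15) is a factor; dividing leaves 5s^2 - 71s + 132.
The remaining quadratic factors as (5s - 11)(s - 12).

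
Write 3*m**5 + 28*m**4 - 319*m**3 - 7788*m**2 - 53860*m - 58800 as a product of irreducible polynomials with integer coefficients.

Testing divisors of the constant over divisors of the leading coefficient, m = 15 is a root, so (m - 15) is a factor; dividing leaves 3*m**4 + 73*m**3 + 776*m**2 + 3852*m + 3920.
Next, m = -10 is a root, so (m + 10) divides it; the quotient is 3*m**3 + 43*m**2 + 346*m + 392.
Next, m = -4/3 is a root, giving the factor (3*m + 4) and quotient m**2 + 13*m + 98.
The quadratic m**2 + 13*m + 98 has discriminant -223 < 0 and is irreducible over ℤ.

(3*m + 4)*(m + 10)*(m - 15)*(m**2 + 13*m + 98)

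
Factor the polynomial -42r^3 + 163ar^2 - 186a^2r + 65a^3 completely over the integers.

Group: 5a(13a^2 - 19ar + 6r^2) - 7r(13a^2 - 19ar + 6r^2); both groups contain (13a^2 - 19ar + 6r^2), so (5a - 7r) is a factor with cofactor 13a^2 - 19ar + 6r^2.
The cofactor groups again: 13a^2 - 19ar + 6r^2 = a(13a - 6r) - r(13a - 6r); both groups contain (13a - 6r), giving (a - r)(13a - 6r).

(13a - 6r)(5a - 7r)(a - r)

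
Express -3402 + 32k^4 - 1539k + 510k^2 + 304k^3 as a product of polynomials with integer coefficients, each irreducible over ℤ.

(2k + 7)(4k + 9)(4k - 9)(k + 6)

Trying the rational-root candidates, k = -9/4 is a root, so (4k + 9) divides it; the quotient is 8k^3 + 58k^2 - 3k - 378.
Next, k = -7/2 is a root, giving the factor (2k + 7) and quotient 4k^2 + 15k - 54.
The remaining quadratic factors as (k + 6)(4k - 9).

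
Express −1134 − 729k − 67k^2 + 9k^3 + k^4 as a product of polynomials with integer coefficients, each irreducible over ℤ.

Among the possible rational roots, k = −7 is a root, giving the factor (k + 7) and quotient k^3 + 2k^2 − 81k − 162.
Continuing, k = −2 is a root, giving the factor (k + 2) and quotient k^2 − 81.
The remaining quadratic factors as (k − 9)(k + 9).

(k + 2)(k + 7)(k + 9)(k − 9)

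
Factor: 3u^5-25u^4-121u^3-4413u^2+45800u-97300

(3u-10)(u-14)(u-5)(u^2+14u+139)

By the rational root theorem, u = 14 is a root, giving the factor (u-14) and quotient 3u^4+17u^3+117u^2-2775u+6950.
Then u = 10/3 is a root, giving the factor (3u-10) and quotient u^3+9u^2+69u-695.
Next, u = 5 is a root, giving the factor (u-5) and quotient u^2+14u+139.
The quadratic u^2+14u+139 has discriminant -360 < 0 and is irreducible over ℤ.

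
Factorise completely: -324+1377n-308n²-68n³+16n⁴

(2n+9)(2n-9)(4n-1)(n-4)

Testing divisors of the constant over divisors of the leading coefficient, n = 1/4 is a root, so (4n-1) is a factor; dividing leaves 4n³-16n²-81n+324.
Then n = -9/2 is a root, giving the factor (2n+9) and quotient 2n²-17n+36.
The remaining quadratic factors as (n-4)(2n-9).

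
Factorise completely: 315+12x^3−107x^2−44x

Trying the rational-root candidates, x = 5/3 is a root, so (3x−5) divides it; the quotient is 4x^2−29x−63.
The remaining quadratic factors as (x−9)(4x+7).

(3x−5)(4x+7)(x−9)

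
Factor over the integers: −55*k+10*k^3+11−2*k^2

(5*k−1)*(2*k^2−11)

Group as (10*k^3−55*k) + (−2*k^2+11) = 5*k*(2*k^2−11) − (2*k^2−11).
Both groups share the factor (2*k^2−11).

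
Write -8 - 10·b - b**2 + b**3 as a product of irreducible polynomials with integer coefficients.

Testing divisors of the constant over divisors of the leading coefficient, b = -1 is a root, giving the factor (b + 1) and quotient b**2 - 2·b - 8.
The remaining quadratic factors as (b - 4)(b + 2).

(b + 1)·(b + 2)·(b - 4)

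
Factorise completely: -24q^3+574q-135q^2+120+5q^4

Testing divisors of the constant over divisors of the leading coefficient, q = 4 is a root, giving the factor (q-4) and quotient 5q^3-4q^2-151q-30.
Continuing, q = -1/5 is a root, so (5q+1) is a factor; dividing leaves q^2-q-30.
The remaining quadratic factors as (q+5)(q-6).

(5q+1)(q+5)(q-4)(q-6)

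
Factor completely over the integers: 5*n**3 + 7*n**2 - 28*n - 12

Testing divisors of the constant over divisors of the leading coefficient, n = -3 is a root, so (n + 3) is a factor; dividing leaves 5*n**2 - 8*n - 4.
The remaining quadratic factors as (5*n + 2)(n - 2).

(5*n + 2)*(n + 3)*(n - 2)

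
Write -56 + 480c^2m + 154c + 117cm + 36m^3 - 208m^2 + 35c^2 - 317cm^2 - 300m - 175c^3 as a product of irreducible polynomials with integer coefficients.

Group: 5c(-35c^2 + 33cm - 7c - 4m^2 + 24m + 28) + (-9m - 2)(-35c^2 + 33cm - 7c - 4m^2 + 24m + 28); both groups contain (-35c^2 + 33cm - 7c - 4m^2 + 24m + 28), so (5c - 9m - 2) is a factor with cofactor -35c^2 + 33cm - 7c - 4m^2 + 24m + 28.
The cofactor groups again: -35c^2 + 33cm - 7c - 4m^2 + 24m + 28 = -5c(7c - m + 7) + (4m + 4)(7c - m + 7); both groups contain (7c - m + 7), giving -(5c - 4m - 4)(7c - m + 7).

-(5c - 4m - 4)(5c - 9m - 2)(7c - m + 7)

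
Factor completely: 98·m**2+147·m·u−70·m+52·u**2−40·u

(14·m+13·u−10)·(7·m+4·u)

Group: 7·m·(14·m+13·u−10) + 4·u·(14·m+13·u−10); both groups contain (14·m+13·u−10).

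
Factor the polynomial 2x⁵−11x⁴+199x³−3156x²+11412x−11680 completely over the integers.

By the rational root theorem, x = 8 is a root, so (x−8) is a factor; dividing leaves 2x⁴+5x³+239x²−1244x+1460.
Then x = 5/2 is a root, so (2x−5) is a factor; dividing leaves x³+5x²+132x−292.
Continuing, x = 2 is a root, so (x−2) is a factor; dividing leaves x²+7x+146.
The quadratic x²+7x+146 has discriminant −535 < 0 and is irreducible over ℤ.

(2x−5)(x−2)(x−8)(x²+7x+146)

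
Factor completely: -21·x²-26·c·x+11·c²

Group: c·(11·c+7·x) - 3·x·(11·c+7·x); both groups contain (11·c+7·x).

(11·c+7·x)·(c-3·x)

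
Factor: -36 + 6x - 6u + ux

(u + 6)(x - 6)

Group as (ux - 6u) + (6x - 36) = u(x - 6) + 6(x - 6).
Both groups share the factor (x - 6).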